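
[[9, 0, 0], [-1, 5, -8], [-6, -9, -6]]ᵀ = [[9, -1, -6], [0, 5, -9], [0, -8, -6]]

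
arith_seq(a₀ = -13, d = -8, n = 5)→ a_0 = -13 + 0*-8 = -13
a_1 = -13 + 1*-8 = -21
a_2 = -13 + 2*-8 = -29
...
= [-13, -21, -29, -37, -45]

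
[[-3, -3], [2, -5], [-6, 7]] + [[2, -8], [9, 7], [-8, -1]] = [[-1, -11], [11, 2], [-14, 6]]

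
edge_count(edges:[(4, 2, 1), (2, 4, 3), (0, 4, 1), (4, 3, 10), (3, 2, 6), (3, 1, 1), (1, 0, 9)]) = 7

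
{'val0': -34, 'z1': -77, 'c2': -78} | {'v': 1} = {'val0': -34, 'z1': -77, 'c2': -78, 'v': 1}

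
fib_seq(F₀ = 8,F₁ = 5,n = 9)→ [8, 5, 13, 18, 31, 49, 80, 129, 209]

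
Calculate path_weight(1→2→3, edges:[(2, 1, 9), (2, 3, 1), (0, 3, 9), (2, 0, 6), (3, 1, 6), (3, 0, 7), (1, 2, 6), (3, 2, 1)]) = w(1→2)=6 + w(2→3)=1
= 7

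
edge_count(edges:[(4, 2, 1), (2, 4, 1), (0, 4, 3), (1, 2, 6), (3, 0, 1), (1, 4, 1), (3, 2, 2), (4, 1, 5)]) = 8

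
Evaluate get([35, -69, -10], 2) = -10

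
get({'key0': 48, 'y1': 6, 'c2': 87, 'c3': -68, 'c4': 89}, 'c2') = 87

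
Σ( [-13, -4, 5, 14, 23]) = (-13) + (-4) + 5 + 14 + 23
= 25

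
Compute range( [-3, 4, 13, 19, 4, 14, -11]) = 30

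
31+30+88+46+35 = 230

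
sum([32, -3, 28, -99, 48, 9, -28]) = 32 + (-3) + 28 + (-99) + 48 + 9 + (-28)
= -13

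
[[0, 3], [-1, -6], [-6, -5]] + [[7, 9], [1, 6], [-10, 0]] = [[7, 12], [0, 0], [-16, -5]]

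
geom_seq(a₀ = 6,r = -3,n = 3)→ a_0 = 6*(-3)^0 = 6
a_1 = 6*(-3)^1 = -18
a_2 = 6*(-3)^2 = 54
= [6, -18, 54]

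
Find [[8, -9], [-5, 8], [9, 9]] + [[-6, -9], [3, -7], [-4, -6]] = [[2, -18], [-2, 1], [5, 3]]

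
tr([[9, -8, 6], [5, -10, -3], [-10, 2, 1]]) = diagonal: 9 + (-10) + 1
= 0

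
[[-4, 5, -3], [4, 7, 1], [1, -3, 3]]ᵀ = [[-4, 4, 1], [5, 7, -3], [-3, 1, 3]]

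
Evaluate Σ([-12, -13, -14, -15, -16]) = -70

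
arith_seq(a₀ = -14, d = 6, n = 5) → a_0 = -14 + 0*6 = -14
a_1 = -14 + 1*6 = -8
a_2 = -14 + 2*6 = -2
...
= [-14, -8, -2, 4, 10]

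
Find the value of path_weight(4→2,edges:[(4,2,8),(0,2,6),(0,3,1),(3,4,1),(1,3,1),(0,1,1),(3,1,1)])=8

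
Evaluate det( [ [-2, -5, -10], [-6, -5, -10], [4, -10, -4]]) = (1)*(-2)*det([[-5, -10], [-10, -4]]) + (-1)*(-5)*det([[-6, -10], [4, -4]]) + (1)*(-10)*det([[-6, -5], [4, -10]])
= 160 + 320 + -800
= -320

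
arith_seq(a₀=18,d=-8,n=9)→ a_0 = 18 + 0*-8 = 18
a_1 = 18 + 1*-8 = 10
a_2 = 18 + 2*-8 = 2
...
= [18, 10, 2, -6, -14, -22, -30, -38, -46]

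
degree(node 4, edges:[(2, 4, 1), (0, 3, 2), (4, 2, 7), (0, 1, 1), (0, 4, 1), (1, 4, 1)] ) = 4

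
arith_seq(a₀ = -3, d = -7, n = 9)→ a_0 = -3 + 0*-7 = -3
a_1 = -3 + 1*-7 = -10
a_2 = -3 + 2*-7 = -17
...
= [-3, -10, -17, -24, -31, -38, -45, -52, -59]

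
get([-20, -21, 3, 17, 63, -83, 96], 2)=3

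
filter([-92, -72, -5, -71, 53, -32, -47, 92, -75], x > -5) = keep x where x > -5: -92✗, -72✗, -5✗, -71✗, 53✓, -32✗, -47✗, 92✓, -75✗
= [53, 92]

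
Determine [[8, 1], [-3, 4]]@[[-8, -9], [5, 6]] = C[0][0] = (8)*(-8) + (1)*(5) = -59
C[0][1] = (8)*(-9) + (1)*(6) = -66
C[1][0] = (-3)*(-8) + (4)*(5) = 44
C[1][1] = (-3)*(-9) + (4)*(6) = 51
= [[-59, -66], [44, 51]]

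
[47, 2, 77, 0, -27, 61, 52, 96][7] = 96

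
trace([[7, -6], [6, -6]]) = 1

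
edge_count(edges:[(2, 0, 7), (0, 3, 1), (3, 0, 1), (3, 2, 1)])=4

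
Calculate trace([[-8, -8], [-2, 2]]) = -6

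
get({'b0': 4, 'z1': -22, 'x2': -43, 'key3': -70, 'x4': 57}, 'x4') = 57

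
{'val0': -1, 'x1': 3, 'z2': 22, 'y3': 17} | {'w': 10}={'val0': -1, 'x1': 3, 'z2': 22, 'y3': 17, 'w': 10}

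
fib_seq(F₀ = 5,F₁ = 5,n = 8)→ F_2 = F_1 + F_0 = 10
F_3 = F_2 + F_1 = 15
F_4 = F_3 + F_2 = 25
...
= [5, 5, 10, 15, 25, 40, 65, 105]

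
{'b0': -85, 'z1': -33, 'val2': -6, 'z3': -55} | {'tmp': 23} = {'b0': -85, 'z1': -33, 'val2': -6, 'z3': -55, 'tmp': 23}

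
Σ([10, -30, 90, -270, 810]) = 10 + -30 + 90 + -270 + 810
= 610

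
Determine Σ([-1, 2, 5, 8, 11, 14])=(-1) + 2 + 5 + 8 + 11 + 14
= 39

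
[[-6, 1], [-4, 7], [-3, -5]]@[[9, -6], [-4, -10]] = [[-58, 26], [-64, -46], [-7, 68]]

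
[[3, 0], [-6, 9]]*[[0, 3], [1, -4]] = C[0][0] = (3)*(0) + (0)*(1) = 0
C[0][1] = (3)*(3) + (0)*(-4) = 9
C[1][0] = (-6)*(0) + (9)*(1) = 9
C[1][1] = (-6)*(3) + (9)*(-4) = -54
= [[0, 9], [9, -54]]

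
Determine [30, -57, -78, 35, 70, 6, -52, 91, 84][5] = 6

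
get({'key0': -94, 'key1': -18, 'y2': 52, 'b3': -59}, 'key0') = -94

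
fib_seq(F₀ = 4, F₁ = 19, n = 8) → [4, 19, 23, 42, 65, 107, 172, 279]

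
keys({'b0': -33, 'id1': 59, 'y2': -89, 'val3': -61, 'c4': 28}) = ['b0', 'id1', 'y2', 'val3', 'c4']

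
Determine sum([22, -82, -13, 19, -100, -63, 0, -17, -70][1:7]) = -239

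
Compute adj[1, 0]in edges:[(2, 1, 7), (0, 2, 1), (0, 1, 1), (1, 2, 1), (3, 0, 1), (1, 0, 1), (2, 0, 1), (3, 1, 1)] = 1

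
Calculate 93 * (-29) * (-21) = 56637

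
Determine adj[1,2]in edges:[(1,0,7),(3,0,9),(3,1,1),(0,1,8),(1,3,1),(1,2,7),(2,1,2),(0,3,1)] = 7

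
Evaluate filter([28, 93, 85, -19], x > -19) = [28, 93, 85]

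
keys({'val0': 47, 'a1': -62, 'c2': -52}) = ['val0', 'a1', 'c2']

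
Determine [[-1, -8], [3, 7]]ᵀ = [[-1, 3], [-8, 7]]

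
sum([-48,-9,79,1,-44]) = (-48) + (-9) + 79 + 1 + (-44)
= -21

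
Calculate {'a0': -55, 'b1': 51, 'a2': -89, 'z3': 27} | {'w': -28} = {'a0': -55, 'b1': 51, 'a2': -89, 'z3': 27, 'w': -28}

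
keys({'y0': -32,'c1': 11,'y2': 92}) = ['y0', 'c1', 'y2']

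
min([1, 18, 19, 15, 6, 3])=1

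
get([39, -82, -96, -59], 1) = -82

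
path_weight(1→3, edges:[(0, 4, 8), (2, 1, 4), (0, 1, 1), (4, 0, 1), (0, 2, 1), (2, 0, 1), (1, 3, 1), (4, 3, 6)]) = 1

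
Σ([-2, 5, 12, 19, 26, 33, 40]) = (-2) + 5 + 12 + 19 + 26 + 33 + 40
= 133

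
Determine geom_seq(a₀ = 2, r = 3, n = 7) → a_0 = 2*3^0 = 2
a_1 = 2*3^1 = 6
a_2 = 2*3^2 = 18
...
= [2, 6, 18, 54, 162, 486, 1458]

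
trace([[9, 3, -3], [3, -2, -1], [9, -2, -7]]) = diagonal: 9 + (-2) + (-7)
= 0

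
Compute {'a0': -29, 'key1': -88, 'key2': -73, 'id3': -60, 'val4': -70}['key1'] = -88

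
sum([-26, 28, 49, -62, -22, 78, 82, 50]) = (-26) + 28 + 49 + (-62) + (-22) + 78 + 82 + 50
= 177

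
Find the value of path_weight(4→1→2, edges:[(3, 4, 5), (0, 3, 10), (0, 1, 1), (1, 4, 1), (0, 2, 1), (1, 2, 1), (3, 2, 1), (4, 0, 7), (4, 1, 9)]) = w(4→1)=9 + w(1→2)=1
= 10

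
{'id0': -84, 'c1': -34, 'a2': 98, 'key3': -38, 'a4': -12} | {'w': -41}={'id0': -84, 'c1': -34, 'a2': 98, 'key3': -38, 'a4': -12, 'w': -41}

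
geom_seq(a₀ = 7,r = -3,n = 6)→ [7, -21, 63, -189, 567, -1701]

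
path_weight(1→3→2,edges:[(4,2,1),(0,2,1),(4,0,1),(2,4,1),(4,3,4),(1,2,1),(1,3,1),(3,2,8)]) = w(1→3)=1 + w(3→2)=8
= 9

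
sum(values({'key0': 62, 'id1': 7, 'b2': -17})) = 62 + 7 + (-17)
= 52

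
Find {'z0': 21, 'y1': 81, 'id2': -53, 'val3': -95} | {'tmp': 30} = {'z0': 21, 'y1': 81, 'id2': -53, 'val3': -95, 'tmp': 30}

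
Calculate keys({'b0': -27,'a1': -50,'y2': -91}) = ['b0', 'a1', 'y2']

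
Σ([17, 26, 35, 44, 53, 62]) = 237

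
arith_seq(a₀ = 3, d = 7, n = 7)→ a_0 = 3 + 0*7 = 3
a_1 = 3 + 1*7 = 10
a_2 = 3 + 2*7 = 17
...
= [3, 10, 17, 24, 31, 38, 45]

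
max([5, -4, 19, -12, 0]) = 19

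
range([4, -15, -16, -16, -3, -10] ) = 20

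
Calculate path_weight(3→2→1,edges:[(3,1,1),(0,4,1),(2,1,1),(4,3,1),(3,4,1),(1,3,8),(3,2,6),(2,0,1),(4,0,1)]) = 7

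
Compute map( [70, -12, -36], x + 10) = 70+10=80, -12+10=-2, -36+10=-26
= [80, -2, -26]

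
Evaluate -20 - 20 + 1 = -39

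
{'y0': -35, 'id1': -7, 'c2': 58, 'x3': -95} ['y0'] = -35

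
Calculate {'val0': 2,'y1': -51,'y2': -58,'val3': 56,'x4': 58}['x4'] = 58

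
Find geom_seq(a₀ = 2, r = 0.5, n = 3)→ [2.0, 1.0, 0.5]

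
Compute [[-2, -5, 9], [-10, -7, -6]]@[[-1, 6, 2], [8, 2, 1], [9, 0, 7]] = C[0][0] = (-2)*(-1) + (-5)*(8) + (9)*(9) = 43
C[0][1] = (-2)*(6) + (-5)*(2) + (9)*(0) = -22
C[0][2] = (-2)*(2) + (-5)*(1) + (9)*(7) = 54
C[1][0] = (-10)*(-1) + (-7)*(8) + (-6)*(9) = -100
C[1][1] = (-10)*(6) + (-7)*(2) + (-6)*(0) = -74
C[1][2] = (-10)*(2) + (-7)*(1) + (-6)*(7) = -69
= [[43, -22, 54], [-100, -74, -69]]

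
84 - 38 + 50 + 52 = 148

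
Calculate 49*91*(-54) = -240786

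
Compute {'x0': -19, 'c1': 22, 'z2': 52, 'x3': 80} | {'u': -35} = {'x0': -19, 'c1': 22, 'z2': 52, 'x3': 80, 'u': -35}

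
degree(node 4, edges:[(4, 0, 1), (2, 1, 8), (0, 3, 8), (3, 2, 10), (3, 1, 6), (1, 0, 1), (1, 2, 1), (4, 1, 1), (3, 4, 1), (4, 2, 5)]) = 4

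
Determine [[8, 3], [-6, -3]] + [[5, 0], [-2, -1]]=[[13, 3], [-8, -4]]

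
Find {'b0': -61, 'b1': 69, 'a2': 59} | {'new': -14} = {'b0': -61, 'b1': 69, 'a2': 59, 'new': -14}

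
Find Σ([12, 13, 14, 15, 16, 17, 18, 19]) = 124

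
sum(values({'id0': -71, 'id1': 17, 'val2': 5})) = -49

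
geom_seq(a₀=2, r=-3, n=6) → a_0 = 2*(-3)^0 = 2
a_1 = 2*(-3)^1 = -6
a_2 = 2*(-3)^2 = 18
...
= [2, -6, 18, -54, 162, -486]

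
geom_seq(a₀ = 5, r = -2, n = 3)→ a_0 = 5*(-2)^0 = 5
a_1 = 5*(-2)^1 = -10
a_2 = 5*(-2)^2 = 20
= [5, -10, 20]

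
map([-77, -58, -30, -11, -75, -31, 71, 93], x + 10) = [-67, -48, -20, -1, -65, -21, 81, 103]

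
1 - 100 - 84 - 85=-268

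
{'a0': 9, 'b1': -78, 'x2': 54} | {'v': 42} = {'a0': 9, 'b1': -78, 'x2': 54, 'v': 42}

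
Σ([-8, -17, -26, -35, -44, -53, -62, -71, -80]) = (-8) + (-17) + (-26) + (-35) + (-44) + (-53) + (-62) + (-71) + (-80)
= -396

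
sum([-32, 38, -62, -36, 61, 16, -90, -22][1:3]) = -24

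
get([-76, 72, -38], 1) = 72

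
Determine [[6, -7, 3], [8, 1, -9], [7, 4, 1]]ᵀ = [[6, 8, 7], [-7, 1, 4], [3, -9, 1]]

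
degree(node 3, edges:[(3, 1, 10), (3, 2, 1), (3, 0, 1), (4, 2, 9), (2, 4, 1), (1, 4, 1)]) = incident: (3,1), (3,2), (3,0)
= 3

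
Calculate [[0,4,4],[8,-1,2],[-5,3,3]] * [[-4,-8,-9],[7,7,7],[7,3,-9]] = C[0][0] = (0)*(-4) + (4)*(7) + (4)*(7) = 56
C[0][1] = (0)*(-8) + (4)*(7) + (4)*(3) = 40
C[0][2] = (0)*(-9) + (4)*(7) + (4)*(-9) = -8
C[1][0] = (8)*(-4) + (-1)*(7) + (2)*(7) = -25
C[1][1] = (8)*(-8) + (-1)*(7) + (2)*(3) = -65
C[1][2] = (8)*(-9) + (-1)*(7) + (2)*(-9) = -97
... (3 more cells)
= [[56, 40, -8], [-25, -65, -97], [62, 70, 39]]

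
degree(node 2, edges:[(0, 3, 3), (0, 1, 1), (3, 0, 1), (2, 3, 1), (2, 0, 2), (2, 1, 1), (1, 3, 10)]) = 3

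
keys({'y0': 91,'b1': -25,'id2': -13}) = ['y0', 'b1', 'id2']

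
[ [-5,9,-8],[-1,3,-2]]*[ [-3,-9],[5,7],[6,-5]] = [[12, 148], [6, 40]]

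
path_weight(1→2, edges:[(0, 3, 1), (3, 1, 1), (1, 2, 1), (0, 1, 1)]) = w(1→2)=1
= 1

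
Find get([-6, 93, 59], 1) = 93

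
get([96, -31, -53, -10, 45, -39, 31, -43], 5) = -39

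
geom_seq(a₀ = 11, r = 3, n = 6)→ a_0 = 11*3^0 = 11
a_1 = 11*3^1 = 33
a_2 = 11*3^2 = 99
...
= [11, 33, 99, 297, 891, 2673]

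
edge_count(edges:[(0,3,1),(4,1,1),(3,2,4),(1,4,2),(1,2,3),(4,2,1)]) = 6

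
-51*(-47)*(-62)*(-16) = 2377824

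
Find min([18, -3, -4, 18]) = -4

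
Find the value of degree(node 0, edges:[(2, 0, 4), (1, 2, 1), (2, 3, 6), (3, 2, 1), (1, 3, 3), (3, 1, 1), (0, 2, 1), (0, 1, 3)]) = incident: (2,0), (0,2), (0,1)
= 3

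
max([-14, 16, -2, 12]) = 16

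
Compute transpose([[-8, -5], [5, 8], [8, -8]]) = [[-8, 5, 8], [-5, 8, -8]]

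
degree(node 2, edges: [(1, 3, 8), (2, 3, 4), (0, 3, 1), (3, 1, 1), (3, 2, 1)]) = 2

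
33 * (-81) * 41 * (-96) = 10520928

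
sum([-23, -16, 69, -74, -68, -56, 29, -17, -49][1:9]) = slice → [-16, 69, -74, -68, -56, 29, -17, -49]
(-16) + 69 + (-74) + (-68) + (-56) + 29 + (-17) + (-49)
= -182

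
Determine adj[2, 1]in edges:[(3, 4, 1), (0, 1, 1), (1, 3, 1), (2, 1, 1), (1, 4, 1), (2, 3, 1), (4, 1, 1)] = 1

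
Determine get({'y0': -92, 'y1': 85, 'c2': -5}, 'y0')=-92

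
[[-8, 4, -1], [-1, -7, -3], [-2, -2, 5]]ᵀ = [[-8, -1, -2], [4, -7, -2], [-1, -3, 5]]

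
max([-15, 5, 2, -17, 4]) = 5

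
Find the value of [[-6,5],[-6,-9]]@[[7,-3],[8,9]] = C[0][0] = (-6)*(7) + (5)*(8) = -2
C[0][1] = (-6)*(-3) + (5)*(9) = 63
C[1][0] = (-6)*(7) + (-9)*(8) = -114
C[1][1] = (-6)*(-3) + (-9)*(9) = -63
= [[-2, 63], [-114, -63]]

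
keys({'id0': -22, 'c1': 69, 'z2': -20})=['id0', 'c1', 'z2']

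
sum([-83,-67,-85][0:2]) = -150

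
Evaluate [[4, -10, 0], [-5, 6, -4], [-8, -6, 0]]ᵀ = [[4, -5, -8], [-10, 6, -6], [0, -4, 0]]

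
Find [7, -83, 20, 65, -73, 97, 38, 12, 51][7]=12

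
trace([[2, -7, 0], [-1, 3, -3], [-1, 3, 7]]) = 12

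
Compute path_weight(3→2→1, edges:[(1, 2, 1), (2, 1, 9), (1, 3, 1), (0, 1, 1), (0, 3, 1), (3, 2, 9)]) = w(3→2)=9 + w(2→1)=9
= 18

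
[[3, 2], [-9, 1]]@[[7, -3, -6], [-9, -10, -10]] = [[3, -29, -38], [-72, 17, 44]]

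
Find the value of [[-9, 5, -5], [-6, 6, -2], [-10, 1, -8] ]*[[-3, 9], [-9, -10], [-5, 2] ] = [[7, -141], [-26, -118], [61, -116]]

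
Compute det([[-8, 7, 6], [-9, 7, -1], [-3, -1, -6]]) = 167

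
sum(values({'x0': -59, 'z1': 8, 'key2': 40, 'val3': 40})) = 29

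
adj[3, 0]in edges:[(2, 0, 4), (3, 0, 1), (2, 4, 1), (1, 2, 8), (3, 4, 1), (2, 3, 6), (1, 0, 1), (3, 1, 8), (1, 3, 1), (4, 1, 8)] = 1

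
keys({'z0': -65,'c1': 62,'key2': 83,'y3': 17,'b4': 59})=['z0', 'c1', 'key2', 'y3', 'b4']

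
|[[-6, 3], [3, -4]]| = 15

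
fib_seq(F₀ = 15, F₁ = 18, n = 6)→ F_2 = F_1 + F_0 = 33
F_3 = F_2 + F_1 = 51
F_4 = F_3 + F_2 = 84
...
= [15, 18, 33, 51, 84, 135]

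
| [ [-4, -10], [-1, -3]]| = (-4)*(-3) - (-10)*(-1)
= 2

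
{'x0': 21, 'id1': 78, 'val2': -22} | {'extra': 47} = {'x0': 21, 'id1': 78, 'val2': -22, 'extra': 47}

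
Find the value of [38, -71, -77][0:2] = [38, -71]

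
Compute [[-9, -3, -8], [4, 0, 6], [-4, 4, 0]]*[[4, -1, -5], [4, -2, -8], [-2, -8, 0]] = C[0][0] = (-9)*(4) + (-3)*(4) + (-8)*(-2) = -32
C[0][1] = (-9)*(-1) + (-3)*(-2) + (-8)*(-8) = 79
C[0][2] = (-9)*(-5) + (-3)*(-8) + (-8)*(0) = 69
C[1][0] = (4)*(4) + (0)*(4) + (6)*(-2) = 4
C[1][1] = (4)*(-1) + (0)*(-2) + (6)*(-8) = -52
C[1][2] = (4)*(-5) + (0)*(-8) + (6)*(0) = -20
... (3 more cells)
= [[-32, 79, 69], [4, -52, -20], [0, -4, -12]]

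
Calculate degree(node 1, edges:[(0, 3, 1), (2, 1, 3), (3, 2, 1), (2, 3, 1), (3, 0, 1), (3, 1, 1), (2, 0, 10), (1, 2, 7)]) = 3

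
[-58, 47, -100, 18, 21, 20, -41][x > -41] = keep x where x > -41: -58✗, 47✓, -100✗, 18✓, 21✓, 20✓, -41✗
= [47, 18, 21, 20]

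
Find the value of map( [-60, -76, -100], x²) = (-60)²=3600, (-76)²=5776, (-100)²=10000
= [3600, 5776, 10000]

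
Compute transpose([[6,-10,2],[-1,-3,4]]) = [[6, -1], [-10, -3], [2, 4]]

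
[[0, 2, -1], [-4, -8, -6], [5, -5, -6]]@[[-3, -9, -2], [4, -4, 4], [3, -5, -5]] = [[5, -3, 13], [-38, 98, 6], [-53, 5, 0]]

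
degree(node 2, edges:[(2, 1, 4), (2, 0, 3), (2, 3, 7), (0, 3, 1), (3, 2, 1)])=4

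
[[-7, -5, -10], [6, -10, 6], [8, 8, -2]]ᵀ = [[-7, 6, 8], [-5, -10, 8], [-10, 6, -2]]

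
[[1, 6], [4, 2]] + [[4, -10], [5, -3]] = [[5, -4], [9, -1]]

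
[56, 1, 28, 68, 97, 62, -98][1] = 1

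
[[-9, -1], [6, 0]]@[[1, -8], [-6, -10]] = C[0][0] = (-9)*(1) + (-1)*(-6) = -3
C[0][1] = (-9)*(-8) + (-1)*(-10) = 82
C[1][0] = (6)*(1) + (0)*(-6) = 6
C[1][1] = (6)*(-8) + (0)*(-10) = -48
= [[-3, 82], [6, -48]]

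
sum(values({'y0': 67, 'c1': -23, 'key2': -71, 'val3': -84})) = -111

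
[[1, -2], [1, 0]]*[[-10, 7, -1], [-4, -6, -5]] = C[0][0] = (1)*(-10) + (-2)*(-4) = -2
C[0][1] = (1)*(7) + (-2)*(-6) = 19
C[0][2] = (1)*(-1) + (-2)*(-5) = 9
C[1][0] = (1)*(-10) + (0)*(-4) = -10
C[1][1] = (1)*(7) + (0)*(-6) = 7
C[1][2] = (1)*(-1) + (0)*(-5) = -1
= [[-2, 19, 9], [-10, 7, -1]]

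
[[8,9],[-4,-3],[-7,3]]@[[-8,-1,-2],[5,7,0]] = [[-19, 55, -16], [17, -17, 8], [71, 28, 14]]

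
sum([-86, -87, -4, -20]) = (-86) + (-87) + (-4) + (-20)
= -197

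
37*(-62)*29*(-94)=6253444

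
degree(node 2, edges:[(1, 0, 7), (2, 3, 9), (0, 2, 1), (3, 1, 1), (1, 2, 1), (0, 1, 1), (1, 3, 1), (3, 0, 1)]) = incident: (2,3), (0,2), (1,2)
= 3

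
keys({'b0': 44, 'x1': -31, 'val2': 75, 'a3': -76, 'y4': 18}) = ['b0', 'x1', 'val2', 'a3', 'y4']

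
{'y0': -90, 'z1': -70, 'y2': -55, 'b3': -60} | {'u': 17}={'y0': -90, 'z1': -70, 'y2': -55, 'b3': -60, 'u': 17}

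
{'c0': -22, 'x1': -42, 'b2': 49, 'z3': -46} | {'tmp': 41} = {'c0': -22, 'x1': -42, 'b2': 49, 'z3': -46, 'tmp': 41}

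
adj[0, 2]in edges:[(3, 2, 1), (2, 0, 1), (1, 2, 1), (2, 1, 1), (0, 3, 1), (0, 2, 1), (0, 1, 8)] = 1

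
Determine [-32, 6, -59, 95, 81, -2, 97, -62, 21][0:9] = [-32, 6, -59, 95, 81, -2, 97, -62, 21]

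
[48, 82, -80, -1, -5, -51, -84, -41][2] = -80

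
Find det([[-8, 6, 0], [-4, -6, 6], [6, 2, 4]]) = (1)*(-8)*det([[-6, 6], [2, 4]]) + (-1)*(6)*det([[-4, 6], [6, 4]]) + (1)*(0)*det([[-4, -6], [6, 2]])
= 288 + 312 + 0
= 600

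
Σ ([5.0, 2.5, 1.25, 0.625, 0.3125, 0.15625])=5.0 + 2.5 + 1.25 + 0.625 + 0.3125 + 0.15625
= 9.84375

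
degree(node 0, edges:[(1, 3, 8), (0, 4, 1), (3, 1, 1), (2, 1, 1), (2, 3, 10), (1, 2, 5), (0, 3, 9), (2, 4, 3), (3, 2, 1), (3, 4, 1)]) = 2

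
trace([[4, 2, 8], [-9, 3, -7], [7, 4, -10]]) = diagonal: 4 + 3 + (-10)
= -3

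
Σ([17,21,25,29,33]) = 125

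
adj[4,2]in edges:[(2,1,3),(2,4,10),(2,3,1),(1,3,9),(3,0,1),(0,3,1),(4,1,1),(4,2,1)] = 1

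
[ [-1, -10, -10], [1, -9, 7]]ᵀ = [[-1, 1], [-10, -9], [-10, 7]]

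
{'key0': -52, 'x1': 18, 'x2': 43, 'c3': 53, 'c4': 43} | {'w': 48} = {'key0': -52, 'x1': 18, 'x2': 43, 'c3': 53, 'c4': 43, 'w': 48}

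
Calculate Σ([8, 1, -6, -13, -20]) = -30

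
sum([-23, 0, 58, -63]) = (-23) + 0 + 58 + (-63)
= -28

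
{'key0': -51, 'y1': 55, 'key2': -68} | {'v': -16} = {'key0': -51, 'y1': 55, 'key2': -68, 'v': -16}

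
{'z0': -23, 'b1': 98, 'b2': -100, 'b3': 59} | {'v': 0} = {'z0': -23, 'b1': 98, 'b2': -100, 'b3': 59, 'v': 0}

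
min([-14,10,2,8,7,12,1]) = -14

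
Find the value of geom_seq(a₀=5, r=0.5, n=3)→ a_0 = 5*0.5^0 = 5.0
a_1 = 5*0.5^1 = 2.5
a_2 = 5*0.5^2 = 1.25
= [5.0, 2.5, 1.25]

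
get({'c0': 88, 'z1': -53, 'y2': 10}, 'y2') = 10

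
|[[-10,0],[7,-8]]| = (-10)*(-8) - (0)*(7)
= 80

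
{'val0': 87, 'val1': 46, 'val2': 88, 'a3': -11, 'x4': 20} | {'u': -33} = {'val0': 87, 'val1': 46, 'val2': 88, 'a3': -11, 'x4': 20, 'u': -33}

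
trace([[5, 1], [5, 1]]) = diagonal: 5 + 1
= 6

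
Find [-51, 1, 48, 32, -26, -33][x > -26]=[1, 48, 32]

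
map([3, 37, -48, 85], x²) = (3)²=9, (37)²=1369, (-48)²=2304, (85)²=7225
= [9, 1369, 2304, 7225]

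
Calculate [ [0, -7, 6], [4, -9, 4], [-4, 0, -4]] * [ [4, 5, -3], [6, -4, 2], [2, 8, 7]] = C[0][0] = (0)*(4) + (-7)*(6) + (6)*(2) = -30
C[0][1] = (0)*(5) + (-7)*(-4) + (6)*(8) = 76
C[0][2] = (0)*(-3) + (-7)*(2) + (6)*(7) = 28
C[1][0] = (4)*(4) + (-9)*(6) + (4)*(2) = -30
C[1][1] = (4)*(5) + (-9)*(-4) + (4)*(8) = 88
C[1][2] = (4)*(-3) + (-9)*(2) + (4)*(7) = -2
... (3 more cells)
= [[-30, 76, 28], [-30, 88, -2], [-24, -52, -16]]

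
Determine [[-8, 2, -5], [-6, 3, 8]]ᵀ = [[-8, -6], [2, 3], [-5, 8]]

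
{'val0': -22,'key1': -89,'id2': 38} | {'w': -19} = {'val0': -22, 'key1': -89, 'id2': 38, 'w': -19}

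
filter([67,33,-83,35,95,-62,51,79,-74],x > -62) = [67, 33, 35, 95, 51, 79]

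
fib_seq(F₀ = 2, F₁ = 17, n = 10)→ F_2 = F_1 + F_0 = 19
F_3 = F_2 + F_1 = 36
F_4 = F_3 + F_2 = 55
...
= [2, 17, 19, 36, 55, 91, 146, 237, 383, 620]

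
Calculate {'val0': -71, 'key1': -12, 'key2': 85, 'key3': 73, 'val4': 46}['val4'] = 46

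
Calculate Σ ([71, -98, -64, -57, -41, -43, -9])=-241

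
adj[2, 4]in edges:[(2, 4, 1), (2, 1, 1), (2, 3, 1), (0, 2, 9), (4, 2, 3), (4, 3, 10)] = 1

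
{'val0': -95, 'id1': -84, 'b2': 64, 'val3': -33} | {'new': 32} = {'val0': -95, 'id1': -84, 'b2': 64, 'val3': -33, 'new': 32}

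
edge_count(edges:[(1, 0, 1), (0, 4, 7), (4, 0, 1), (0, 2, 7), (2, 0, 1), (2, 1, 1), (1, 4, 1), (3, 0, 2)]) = 8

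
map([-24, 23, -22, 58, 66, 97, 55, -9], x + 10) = -24+10=-14, 23+10=33, -22+10=-12, 58+10=68, 66+10=76, 97+10=107, 55+10=65, -9+10=1
= [-14, 33, -12, 68, 76, 107, 65, 1]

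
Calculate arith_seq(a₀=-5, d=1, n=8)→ a_0 = -5 + 0*1 = -5
a_1 = -5 + 1*1 = -4
a_2 = -5 + 2*1 = -3
...
= [-5, -4, -3, -2, -1, 0, 1, 2]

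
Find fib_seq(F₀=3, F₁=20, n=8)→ F_2 = F_1 + F_0 = 23
F_3 = F_2 + F_1 = 43
F_4 = F_3 + F_2 = 66
...
= [3, 20, 23, 43, 66, 109, 175, 284]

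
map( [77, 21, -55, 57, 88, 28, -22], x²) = [5929, 441, 3025, 3249, 7744, 784, 484]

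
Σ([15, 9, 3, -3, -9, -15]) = 0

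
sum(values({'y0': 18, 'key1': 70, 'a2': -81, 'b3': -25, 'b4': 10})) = -8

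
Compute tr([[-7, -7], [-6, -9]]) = -16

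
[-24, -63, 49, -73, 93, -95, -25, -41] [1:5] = [-63, 49, -73, 93]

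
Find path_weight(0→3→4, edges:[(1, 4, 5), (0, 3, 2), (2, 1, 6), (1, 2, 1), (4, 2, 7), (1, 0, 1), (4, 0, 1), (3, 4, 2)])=4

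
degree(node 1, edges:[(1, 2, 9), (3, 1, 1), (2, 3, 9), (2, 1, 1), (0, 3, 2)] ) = incident: (1,2), (3,1), (2,1)
= 3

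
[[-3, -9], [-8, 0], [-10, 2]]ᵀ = [[-3, -8, -10], [-9, 0, 2]]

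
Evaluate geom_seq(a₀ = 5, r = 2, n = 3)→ [5, 10, 20]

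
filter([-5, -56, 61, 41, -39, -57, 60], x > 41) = keep x where x > 41: -5✗, -56✗, 61✓, 41✗, -39✗, -57✗, 60✓
= [61, 60]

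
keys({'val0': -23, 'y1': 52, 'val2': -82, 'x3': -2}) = ['val0', 'y1', 'val2', 'x3']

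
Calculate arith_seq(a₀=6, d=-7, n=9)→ a_0 = 6 + 0*-7 = 6
a_1 = 6 + 1*-7 = -1
a_2 = 6 + 2*-7 = -8
...
= [6, -1, -8, -15, -22, -29, -36, -43, -50]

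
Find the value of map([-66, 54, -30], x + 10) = [-56, 64, -20]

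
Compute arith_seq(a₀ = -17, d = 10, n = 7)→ [-17, -7, 3, 13, 23, 33, 43]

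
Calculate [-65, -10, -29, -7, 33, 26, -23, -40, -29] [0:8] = [-65, -10, -29, -7, 33, 26, -23, -40]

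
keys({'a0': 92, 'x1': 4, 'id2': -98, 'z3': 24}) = ['a0', 'x1', 'id2', 'z3']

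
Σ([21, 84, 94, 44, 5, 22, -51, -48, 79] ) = 21 + 84 + 94 + 44 + 5 + 22 + (-51) + (-48) + 79
= 250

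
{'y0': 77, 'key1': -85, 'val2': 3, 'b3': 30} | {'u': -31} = {'y0': 77, 'key1': -85, 'val2': 3, 'b3': 30, 'u': -31}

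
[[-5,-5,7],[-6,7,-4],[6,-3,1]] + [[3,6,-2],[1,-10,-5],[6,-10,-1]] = [[-2, 1, 5], [-5, -3, -9], [12, -13, 0]]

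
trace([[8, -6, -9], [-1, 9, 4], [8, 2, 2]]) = 19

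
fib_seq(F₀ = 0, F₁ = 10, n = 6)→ [0, 10, 10, 20, 30, 50]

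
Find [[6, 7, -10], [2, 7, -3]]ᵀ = [[6, 2], [7, 7], [-10, -3]]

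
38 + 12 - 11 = 39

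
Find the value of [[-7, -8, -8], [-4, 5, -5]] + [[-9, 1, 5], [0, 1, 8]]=[[-16, -7, -3], [-4, 6, 3]]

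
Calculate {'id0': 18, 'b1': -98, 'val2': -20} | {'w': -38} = {'id0': 18, 'b1': -98, 'val2': -20, 'w': -38}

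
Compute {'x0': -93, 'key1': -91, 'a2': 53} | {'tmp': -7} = {'x0': -93, 'key1': -91, 'a2': 53, 'tmp': -7}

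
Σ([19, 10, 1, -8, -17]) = 19 + 10 + 1 + (-8) + (-17)
= 5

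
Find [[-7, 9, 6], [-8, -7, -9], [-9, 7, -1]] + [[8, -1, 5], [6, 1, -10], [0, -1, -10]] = [[1, 8, 11], [-2, -6, -19], [-9, 6, -11]]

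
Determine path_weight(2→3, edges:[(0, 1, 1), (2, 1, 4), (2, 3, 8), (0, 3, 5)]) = w(2→3)=8
= 8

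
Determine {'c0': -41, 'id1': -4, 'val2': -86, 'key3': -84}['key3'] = -84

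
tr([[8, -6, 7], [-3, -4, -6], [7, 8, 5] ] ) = 9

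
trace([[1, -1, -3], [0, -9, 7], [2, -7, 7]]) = diagonal: 1 + (-9) + 7
= -1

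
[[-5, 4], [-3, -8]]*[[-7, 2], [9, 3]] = [[71, 2], [-51, -30]]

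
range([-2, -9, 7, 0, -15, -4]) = 22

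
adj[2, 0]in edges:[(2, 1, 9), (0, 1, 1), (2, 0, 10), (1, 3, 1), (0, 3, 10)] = 10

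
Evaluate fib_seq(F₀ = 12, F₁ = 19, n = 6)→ F_2 = F_1 + F_0 = 31
F_3 = F_2 + F_1 = 50
F_4 = F_3 + F_2 = 81
...
= [12, 19, 31, 50, 81, 131]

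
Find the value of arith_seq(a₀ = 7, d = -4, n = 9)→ a_0 = 7 + 0*-4 = 7
a_1 = 7 + 1*-4 = 3
a_2 = 7 + 2*-4 = -1
...
= [7, 3, -1, -5, -9, -13, -17, -21, -25]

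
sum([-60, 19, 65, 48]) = 72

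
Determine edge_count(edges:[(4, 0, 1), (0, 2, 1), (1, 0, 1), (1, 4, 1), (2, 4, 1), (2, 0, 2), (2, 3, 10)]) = 7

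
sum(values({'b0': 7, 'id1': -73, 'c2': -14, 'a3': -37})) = -117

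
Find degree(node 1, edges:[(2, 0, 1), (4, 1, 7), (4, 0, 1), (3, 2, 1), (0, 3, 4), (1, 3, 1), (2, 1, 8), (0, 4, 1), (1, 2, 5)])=incident: (4,1), (1,3), (2,1), (1,2)
= 4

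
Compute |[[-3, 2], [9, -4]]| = (-3)*(-4) - (2)*(9)
= -6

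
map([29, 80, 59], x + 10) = 29+10=39, 80+10=90, 59+10=69
= [39, 90, 69]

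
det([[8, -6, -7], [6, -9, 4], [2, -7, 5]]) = 164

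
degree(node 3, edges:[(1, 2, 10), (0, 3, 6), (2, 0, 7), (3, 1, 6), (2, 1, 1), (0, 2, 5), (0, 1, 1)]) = 2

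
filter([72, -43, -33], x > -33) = [72]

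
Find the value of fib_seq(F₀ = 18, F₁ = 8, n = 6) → F_2 = F_1 + F_0 = 26
F_3 = F_2 + F_1 = 34
F_4 = F_3 + F_2 = 60
...
= [18, 8, 26, 34, 60, 94]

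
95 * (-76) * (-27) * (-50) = -9747000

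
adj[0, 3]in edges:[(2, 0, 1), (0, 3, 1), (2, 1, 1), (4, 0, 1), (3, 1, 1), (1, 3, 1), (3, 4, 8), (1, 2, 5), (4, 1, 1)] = 1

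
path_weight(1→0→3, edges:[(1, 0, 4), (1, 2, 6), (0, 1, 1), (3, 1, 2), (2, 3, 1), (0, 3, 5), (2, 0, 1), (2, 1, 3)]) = 9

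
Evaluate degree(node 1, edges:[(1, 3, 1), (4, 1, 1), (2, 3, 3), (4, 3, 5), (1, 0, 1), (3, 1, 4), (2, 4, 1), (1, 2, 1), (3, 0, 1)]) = incident: (1,3), (4,1), (1,0), (3,1), (1,2)
= 5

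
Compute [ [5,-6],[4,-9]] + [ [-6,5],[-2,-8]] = [[-1, -1], [2, -17]]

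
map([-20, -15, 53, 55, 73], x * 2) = -20*2=-40, -15*2=-30, 53*2=106, 55*2=110, 73*2=146
= [-40, -30, 106, 110, 146]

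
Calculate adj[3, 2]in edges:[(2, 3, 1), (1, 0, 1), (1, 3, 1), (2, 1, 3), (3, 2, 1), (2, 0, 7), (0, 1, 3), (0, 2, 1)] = 1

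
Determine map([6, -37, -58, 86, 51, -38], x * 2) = [12, -74, -116, 172, 102, -76]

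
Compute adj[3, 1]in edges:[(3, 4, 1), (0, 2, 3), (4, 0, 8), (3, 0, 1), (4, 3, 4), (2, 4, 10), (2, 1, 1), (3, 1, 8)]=8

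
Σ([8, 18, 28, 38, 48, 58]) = 8 + 18 + 28 + 38 + 48 + 58
= 198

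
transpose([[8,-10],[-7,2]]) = [[8, -7], [-10, 2]]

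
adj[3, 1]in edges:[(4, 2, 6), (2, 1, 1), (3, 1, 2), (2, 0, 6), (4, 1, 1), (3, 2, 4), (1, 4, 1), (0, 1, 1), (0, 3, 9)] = 2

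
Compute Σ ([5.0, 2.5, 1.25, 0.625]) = 9.375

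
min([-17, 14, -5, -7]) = -17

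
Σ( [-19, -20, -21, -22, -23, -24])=(-19) + (-20) + (-21) + (-22) + (-23) + (-24)
= -129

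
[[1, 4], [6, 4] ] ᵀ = [[1, 6], [4, 4]]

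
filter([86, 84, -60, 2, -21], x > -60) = [86, 84, 2, -21]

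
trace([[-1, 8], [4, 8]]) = 7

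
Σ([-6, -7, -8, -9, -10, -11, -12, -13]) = -76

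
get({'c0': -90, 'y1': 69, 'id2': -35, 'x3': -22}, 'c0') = -90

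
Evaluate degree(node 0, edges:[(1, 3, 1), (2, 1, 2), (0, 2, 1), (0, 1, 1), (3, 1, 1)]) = incident: (0,2), (0,1)
= 2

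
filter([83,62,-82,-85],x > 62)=keep x where x > 62: 83✓, 62✗, -82✗, -85✗
= [83]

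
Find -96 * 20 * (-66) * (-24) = -3041280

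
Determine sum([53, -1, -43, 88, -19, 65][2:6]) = 91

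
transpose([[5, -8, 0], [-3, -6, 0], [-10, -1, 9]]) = [[5, -3, -10], [-8, -6, -1], [0, 0, 9]]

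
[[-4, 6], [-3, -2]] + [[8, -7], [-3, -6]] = [[4, -1], [-6, -8]]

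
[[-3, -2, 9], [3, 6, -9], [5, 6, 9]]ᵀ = [[-3, 3, 5], [-2, 6, 6], [9, -9, 9]]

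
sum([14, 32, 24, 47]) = 117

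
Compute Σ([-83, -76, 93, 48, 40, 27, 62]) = (-83) + (-76) + 93 + 48 + 40 + 27 + 62
= 111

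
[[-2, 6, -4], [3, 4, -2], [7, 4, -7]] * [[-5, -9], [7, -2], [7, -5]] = C[0][0] = (-2)*(-5) + (6)*(7) + (-4)*(7) = 24
C[0][1] = (-2)*(-9) + (6)*(-2) + (-4)*(-5) = 26
C[1][0] = (3)*(-5) + (4)*(7) + (-2)*(7) = -1
C[1][1] = (3)*(-9) + (4)*(-2) + (-2)*(-5) = -25
C[2][0] = (7)*(-5) + (4)*(7) + (-7)*(7) = -56
C[2][1] = (7)*(-9) + (4)*(-2) + (-7)*(-5) = -36
= [[24, 26], [-1, -25], [-56, -36]]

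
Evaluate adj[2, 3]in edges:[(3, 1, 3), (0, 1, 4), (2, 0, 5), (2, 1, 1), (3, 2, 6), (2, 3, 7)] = 7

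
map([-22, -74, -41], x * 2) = [-44, -148, -82]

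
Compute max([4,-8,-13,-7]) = 4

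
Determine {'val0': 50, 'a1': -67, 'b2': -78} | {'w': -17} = {'val0': 50, 'a1': -67, 'b2': -78, 'w': -17}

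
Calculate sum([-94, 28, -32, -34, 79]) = -53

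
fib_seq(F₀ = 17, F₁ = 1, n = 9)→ [17, 1, 18, 19, 37, 56, 93, 149, 242]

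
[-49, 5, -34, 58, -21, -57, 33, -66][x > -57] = [-49, 5, -34, 58, -21, 33]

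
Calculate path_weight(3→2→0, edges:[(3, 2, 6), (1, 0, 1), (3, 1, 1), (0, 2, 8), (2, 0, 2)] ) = 8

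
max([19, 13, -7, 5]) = 19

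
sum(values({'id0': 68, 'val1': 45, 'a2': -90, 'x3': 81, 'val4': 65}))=68 + 45 + (-90) + 81 + 65
= 169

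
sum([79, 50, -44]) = 79 + 50 + (-44)
= 85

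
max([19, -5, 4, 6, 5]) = 19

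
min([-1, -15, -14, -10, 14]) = -15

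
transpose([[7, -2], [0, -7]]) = [[7, 0], [-2, -7]]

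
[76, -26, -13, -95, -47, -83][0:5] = [76, -26, -13, -95, -47]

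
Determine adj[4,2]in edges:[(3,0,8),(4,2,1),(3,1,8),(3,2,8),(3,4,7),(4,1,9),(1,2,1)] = 1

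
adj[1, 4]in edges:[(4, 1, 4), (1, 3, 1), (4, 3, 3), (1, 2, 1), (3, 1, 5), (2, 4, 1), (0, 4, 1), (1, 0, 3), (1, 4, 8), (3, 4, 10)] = 8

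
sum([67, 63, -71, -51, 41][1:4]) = -59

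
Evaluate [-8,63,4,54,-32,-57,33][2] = 4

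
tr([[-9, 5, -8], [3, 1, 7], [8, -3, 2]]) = diagonal: (-9) + 1 + 2
= -6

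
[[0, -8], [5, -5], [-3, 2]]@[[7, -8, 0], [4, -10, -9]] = C[0][0] = (0)*(7) + (-8)*(4) = -32
C[0][1] = (0)*(-8) + (-8)*(-10) = 80
C[0][2] = (0)*(0) + (-8)*(-9) = 72
C[1][0] = (5)*(7) + (-5)*(4) = 15
C[1][1] = (5)*(-8) + (-5)*(-10) = 10
C[1][2] = (5)*(0) + (-5)*(-9) = 45
... (3 more cells)
= [[-32, 80, 72], [15, 10, 45], [-13, 4, -18]]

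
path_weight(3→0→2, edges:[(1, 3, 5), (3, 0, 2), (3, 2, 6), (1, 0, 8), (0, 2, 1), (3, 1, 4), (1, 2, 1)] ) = 3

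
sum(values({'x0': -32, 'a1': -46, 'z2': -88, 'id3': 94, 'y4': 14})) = -58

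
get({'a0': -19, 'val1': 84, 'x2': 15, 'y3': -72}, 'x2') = 15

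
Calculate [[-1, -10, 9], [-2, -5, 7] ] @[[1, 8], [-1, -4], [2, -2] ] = C[0][0] = (-1)*(1) + (-10)*(-1) + (9)*(2) = 27
C[0][1] = (-1)*(8) + (-10)*(-4) + (9)*(-2) = 14
C[1][0] = (-2)*(1) + (-5)*(-1) + (7)*(2) = 17
C[1][1] = (-2)*(8) + (-5)*(-4) + (7)*(-2) = -10
= [[27, 14], [17, -10]]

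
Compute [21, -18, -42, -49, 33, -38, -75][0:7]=[21, -18, -42, -49, 33, -38, -75]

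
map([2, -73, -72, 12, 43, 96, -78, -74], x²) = [4, 5329, 5184, 144, 1849, 9216, 6084, 5476]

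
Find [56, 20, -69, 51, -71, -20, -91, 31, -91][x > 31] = keep x where x > 31: 56✓, 20✗, -69✗, 51✓, -71✗, -20✗, -91✗, 31✗, -91✗
= [56, 51]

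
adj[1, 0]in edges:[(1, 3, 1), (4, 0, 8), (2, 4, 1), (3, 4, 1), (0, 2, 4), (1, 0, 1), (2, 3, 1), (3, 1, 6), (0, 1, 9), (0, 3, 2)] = 1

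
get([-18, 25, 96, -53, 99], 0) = -18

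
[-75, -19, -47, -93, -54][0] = -75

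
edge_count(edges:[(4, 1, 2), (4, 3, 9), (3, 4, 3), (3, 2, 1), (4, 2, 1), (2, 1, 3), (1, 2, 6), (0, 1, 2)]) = 8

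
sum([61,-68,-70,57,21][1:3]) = slice → [-68, -70]
(-68) + (-70)
= -138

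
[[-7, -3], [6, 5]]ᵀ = [[-7, 6], [-3, 5]]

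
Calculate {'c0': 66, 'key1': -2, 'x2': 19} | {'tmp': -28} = {'c0': 66, 'key1': -2, 'x2': 19, 'tmp': -28}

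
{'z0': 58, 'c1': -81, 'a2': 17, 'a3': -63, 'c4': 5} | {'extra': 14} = {'z0': 58, 'c1': -81, 'a2': 17, 'a3': -63, 'c4': 5, 'extra': 14}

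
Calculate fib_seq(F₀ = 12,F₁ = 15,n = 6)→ F_2 = F_1 + F_0 = 27
F_3 = F_2 + F_1 = 42
F_4 = F_3 + F_2 = 69
...
= [12, 15, 27, 42, 69, 111]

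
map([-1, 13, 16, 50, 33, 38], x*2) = [-2, 26, 32, 100, 66, 76]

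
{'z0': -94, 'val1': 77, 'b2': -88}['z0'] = -94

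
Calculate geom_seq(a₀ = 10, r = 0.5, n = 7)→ [10.0, 5.0, 2.5, 1.25, 0.625, 0.3125, 0.15625]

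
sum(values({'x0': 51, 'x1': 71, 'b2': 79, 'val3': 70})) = 271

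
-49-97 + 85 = -61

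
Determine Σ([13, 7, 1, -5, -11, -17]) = 13 + 7 + 1 + (-5) + (-11) + (-17)
= -12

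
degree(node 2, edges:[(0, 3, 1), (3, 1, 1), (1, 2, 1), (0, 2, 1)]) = incident: (1,2), (0,2)
= 2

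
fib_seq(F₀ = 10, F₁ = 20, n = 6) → [10, 20, 30, 50, 80, 130]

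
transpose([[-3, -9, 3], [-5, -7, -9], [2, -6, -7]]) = [[-3, -5, 2], [-9, -7, -6], [3, -9, -7]]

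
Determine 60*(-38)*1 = -2280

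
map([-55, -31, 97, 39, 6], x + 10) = [-45, -21, 107, 49, 16]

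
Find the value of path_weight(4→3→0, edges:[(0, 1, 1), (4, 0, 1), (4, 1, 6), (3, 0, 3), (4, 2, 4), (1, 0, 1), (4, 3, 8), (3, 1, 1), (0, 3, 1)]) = w(4→3)=8 + w(3→0)=3
= 11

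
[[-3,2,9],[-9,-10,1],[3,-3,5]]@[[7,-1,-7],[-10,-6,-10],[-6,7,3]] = [[-95, 54, 28], [31, 76, 166], [21, 50, 24]]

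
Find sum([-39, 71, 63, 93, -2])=(-39) + 71 + 63 + 93 + (-2)
= 186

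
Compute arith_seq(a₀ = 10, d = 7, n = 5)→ [10, 17, 24, 31, 38]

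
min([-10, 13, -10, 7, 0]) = -10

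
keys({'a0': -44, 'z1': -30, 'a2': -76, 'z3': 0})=['a0', 'z1', 'a2', 'z3']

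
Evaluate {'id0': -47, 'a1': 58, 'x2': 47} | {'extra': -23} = {'id0': -47, 'a1': 58, 'x2': 47, 'extra': -23}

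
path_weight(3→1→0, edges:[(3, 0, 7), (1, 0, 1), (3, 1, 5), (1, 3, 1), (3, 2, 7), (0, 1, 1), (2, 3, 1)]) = w(3→1)=5 + w(1→0)=1
= 6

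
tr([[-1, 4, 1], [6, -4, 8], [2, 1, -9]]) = diagonal: (-1) + (-4) + (-9)
= -14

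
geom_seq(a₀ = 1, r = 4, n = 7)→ [1, 4, 16, 64, 256, 1024, 4096]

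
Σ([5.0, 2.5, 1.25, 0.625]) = 9.375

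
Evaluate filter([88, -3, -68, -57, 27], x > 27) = keep x where x > 27: 88✓, -3✗, -68✗, -57✗, 27✗
= [88]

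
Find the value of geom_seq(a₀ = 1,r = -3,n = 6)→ a_0 = 1*(-3)^0 = 1
a_1 = 1*(-3)^1 = -3
a_2 = 1*(-3)^2 = 9
...
= [1, -3, 9, -27, 81, -243]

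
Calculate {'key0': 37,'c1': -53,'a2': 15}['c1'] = -53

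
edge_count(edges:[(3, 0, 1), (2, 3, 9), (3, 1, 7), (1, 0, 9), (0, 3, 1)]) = 5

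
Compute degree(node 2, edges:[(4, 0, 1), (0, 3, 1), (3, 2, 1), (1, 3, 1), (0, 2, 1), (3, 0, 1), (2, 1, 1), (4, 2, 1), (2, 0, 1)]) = incident: (3,2), (0,2), (2,1), (4,2), (2,0)
= 5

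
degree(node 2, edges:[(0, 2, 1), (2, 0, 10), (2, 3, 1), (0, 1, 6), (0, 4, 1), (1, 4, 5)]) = incident: (0,2), (2,0), (2,3)
= 3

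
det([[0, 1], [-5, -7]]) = 5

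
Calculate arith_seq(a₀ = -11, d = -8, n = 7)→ a_0 = -11 + 0*-8 = -11
a_1 = -11 + 1*-8 = -19
a_2 = -11 + 2*-8 = -27
...
= [-11, -19, -27, -35, -43, -51, -59]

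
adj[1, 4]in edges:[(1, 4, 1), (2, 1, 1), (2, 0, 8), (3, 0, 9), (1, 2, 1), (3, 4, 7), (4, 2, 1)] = 1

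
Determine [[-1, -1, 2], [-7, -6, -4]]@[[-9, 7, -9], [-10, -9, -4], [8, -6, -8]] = [[35, -10, -3], [91, 29, 119]]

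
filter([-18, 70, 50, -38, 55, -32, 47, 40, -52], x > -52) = [-18, 70, 50, -38, 55, -32, 47, 40]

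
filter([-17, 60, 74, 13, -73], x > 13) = [60, 74]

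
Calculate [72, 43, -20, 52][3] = 52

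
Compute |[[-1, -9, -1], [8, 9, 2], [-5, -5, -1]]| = 12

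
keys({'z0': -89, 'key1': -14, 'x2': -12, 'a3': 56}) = ['z0', 'key1', 'x2', 'a3']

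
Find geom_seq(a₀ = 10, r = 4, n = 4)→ [10, 40, 160, 640]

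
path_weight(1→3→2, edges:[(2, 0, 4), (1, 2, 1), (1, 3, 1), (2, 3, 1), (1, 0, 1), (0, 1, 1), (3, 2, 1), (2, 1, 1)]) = 2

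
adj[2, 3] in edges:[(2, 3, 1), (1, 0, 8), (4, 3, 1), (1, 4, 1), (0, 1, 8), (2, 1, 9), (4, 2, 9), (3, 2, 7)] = 1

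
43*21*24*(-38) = -823536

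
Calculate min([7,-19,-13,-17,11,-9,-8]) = -19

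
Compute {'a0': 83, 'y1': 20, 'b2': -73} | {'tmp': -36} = {'a0': 83, 'y1': 20, 'b2': -73, 'tmp': -36}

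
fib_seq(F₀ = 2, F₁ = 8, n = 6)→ F_2 = F_1 + F_0 = 10
F_3 = F_2 + F_1 = 18
F_4 = F_3 + F_2 = 28
...
= [2, 8, 10, 18, 28, 46]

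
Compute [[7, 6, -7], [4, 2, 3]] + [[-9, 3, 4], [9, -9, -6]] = [[-2, 9, -3], [13, -7, -3]]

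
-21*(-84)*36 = 63504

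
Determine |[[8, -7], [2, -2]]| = (8)*(-2) - (-7)*(2)
= -2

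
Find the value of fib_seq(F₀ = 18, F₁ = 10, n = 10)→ F_2 = F_1 + F_0 = 28
F_3 = F_2 + F_1 = 38
F_4 = F_3 + F_2 = 66
...
= [18, 10, 28, 38, 66, 104, 170, 274, 444, 718]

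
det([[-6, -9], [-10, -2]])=-78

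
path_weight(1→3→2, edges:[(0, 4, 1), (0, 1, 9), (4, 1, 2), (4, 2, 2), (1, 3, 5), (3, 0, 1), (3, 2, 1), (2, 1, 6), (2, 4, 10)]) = 6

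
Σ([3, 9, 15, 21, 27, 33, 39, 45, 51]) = 243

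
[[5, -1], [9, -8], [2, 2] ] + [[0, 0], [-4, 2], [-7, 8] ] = [[5, -1], [5, -6], [-5, 10]]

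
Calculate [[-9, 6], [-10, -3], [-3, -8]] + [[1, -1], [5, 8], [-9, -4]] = [[-8, 5], [-5, 5], [-12, -12]]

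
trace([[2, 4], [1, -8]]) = -6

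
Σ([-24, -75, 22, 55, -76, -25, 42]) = -81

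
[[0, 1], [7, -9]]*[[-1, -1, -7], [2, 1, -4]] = [[2, 1, -4], [-25, -16, -13]]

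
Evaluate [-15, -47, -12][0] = -15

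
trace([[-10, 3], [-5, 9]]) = -1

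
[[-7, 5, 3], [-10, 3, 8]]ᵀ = [[-7, -10], [5, 3], [3, 8]]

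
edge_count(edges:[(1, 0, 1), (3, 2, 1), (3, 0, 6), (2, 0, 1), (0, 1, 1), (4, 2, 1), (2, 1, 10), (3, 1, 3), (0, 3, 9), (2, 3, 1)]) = 10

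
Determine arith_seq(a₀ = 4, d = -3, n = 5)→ a_0 = 4 + 0*-3 = 4
a_1 = 4 + 1*-3 = 1
a_2 = 4 + 2*-3 = -2
...
= [4, 1, -2, -5, -8]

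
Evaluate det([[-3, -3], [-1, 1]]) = -6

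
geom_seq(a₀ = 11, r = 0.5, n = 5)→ a_0 = 11*0.5^0 = 11.0
a_1 = 11*0.5^1 = 5.5
a_2 = 11*0.5^2 = 2.75
...
= [11.0, 5.5, 2.75, 1.375, 0.6875]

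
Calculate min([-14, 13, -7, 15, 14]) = -14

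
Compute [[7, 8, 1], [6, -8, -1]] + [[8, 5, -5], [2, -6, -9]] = [[15, 13, -4], [8, -14, -10]]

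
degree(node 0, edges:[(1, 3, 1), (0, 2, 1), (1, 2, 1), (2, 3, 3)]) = incident: (0,2)
= 1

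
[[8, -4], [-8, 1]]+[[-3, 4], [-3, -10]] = [[5, 0], [-11, -9]]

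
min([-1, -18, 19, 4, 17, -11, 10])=-18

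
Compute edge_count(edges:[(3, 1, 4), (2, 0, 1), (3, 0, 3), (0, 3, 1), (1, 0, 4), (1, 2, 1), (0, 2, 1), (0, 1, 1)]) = 8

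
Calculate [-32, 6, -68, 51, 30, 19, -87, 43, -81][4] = 30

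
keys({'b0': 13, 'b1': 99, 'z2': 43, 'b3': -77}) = ['b0', 'b1', 'z2', 'b3']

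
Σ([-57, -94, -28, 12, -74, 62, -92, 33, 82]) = (-57) + (-94) + (-28) + 12 + (-74) + 62 + (-92) + 33 + 82
= -156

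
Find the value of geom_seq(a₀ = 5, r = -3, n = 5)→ [5, -15, 45, -135, 405]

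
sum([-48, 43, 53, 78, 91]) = (-48) + 43 + 53 + 78 + 91
= 217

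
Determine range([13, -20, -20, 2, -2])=33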